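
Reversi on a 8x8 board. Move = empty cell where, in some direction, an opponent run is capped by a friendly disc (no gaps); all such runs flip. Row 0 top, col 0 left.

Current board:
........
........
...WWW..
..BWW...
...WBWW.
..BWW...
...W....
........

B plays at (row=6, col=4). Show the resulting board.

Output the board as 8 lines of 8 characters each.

Place B at (6,4); scan 8 dirs for brackets.
Dir NW: opp run (5,3), next='.' -> no flip
Dir N: opp run (5,4) capped by B -> flip
Dir NE: first cell '.' (not opp) -> no flip
Dir W: opp run (6,3), next='.' -> no flip
Dir E: first cell '.' (not opp) -> no flip
Dir SW: first cell '.' (not opp) -> no flip
Dir S: first cell '.' (not opp) -> no flip
Dir SE: first cell '.' (not opp) -> no flip
All flips: (5,4)

Answer: ........
........
...WWW..
..BWW...
...WBWW.
..BWB...
...WB...
........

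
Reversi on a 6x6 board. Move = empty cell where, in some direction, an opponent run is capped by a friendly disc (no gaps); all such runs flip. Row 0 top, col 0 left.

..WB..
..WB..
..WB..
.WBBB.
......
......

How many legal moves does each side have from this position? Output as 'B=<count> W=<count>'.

-- B to move --
(0,1): flips 2 -> legal
(1,1): flips 2 -> legal
(2,0): no bracket -> illegal
(2,1): flips 2 -> legal
(3,0): flips 1 -> legal
(4,0): flips 2 -> legal
(4,1): no bracket -> illegal
(4,2): no bracket -> illegal
B mobility = 5
-- W to move --
(0,4): flips 2 -> legal
(1,4): flips 1 -> legal
(2,1): no bracket -> illegal
(2,4): flips 2 -> legal
(2,5): no bracket -> illegal
(3,5): flips 3 -> legal
(4,1): no bracket -> illegal
(4,2): flips 1 -> legal
(4,3): no bracket -> illegal
(4,4): flips 1 -> legal
(4,5): flips 2 -> legal
W mobility = 7

Answer: B=5 W=7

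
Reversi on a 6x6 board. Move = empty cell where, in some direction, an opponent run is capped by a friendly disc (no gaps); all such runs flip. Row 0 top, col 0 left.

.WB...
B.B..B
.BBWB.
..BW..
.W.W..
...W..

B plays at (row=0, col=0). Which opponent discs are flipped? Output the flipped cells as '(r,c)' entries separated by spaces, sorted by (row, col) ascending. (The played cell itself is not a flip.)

Dir NW: edge -> no flip
Dir N: edge -> no flip
Dir NE: edge -> no flip
Dir W: edge -> no flip
Dir E: opp run (0,1) capped by B -> flip
Dir SW: edge -> no flip
Dir S: first cell 'B' (not opp) -> no flip
Dir SE: first cell '.' (not opp) -> no flip

Answer: (0,1)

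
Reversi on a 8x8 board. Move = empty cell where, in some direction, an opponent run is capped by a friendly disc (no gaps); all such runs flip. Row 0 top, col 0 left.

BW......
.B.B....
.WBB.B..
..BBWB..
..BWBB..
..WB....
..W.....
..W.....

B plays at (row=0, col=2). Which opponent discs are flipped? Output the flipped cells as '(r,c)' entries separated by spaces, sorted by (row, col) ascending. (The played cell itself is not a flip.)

Dir NW: edge -> no flip
Dir N: edge -> no flip
Dir NE: edge -> no flip
Dir W: opp run (0,1) capped by B -> flip
Dir E: first cell '.' (not opp) -> no flip
Dir SW: first cell 'B' (not opp) -> no flip
Dir S: first cell '.' (not opp) -> no flip
Dir SE: first cell 'B' (not opp) -> no flip

Answer: (0,1)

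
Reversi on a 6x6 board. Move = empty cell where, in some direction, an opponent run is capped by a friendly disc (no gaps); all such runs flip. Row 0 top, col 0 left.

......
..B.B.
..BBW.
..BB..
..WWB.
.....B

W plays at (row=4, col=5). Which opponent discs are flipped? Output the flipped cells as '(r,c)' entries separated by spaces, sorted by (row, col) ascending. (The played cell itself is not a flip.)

Dir NW: first cell '.' (not opp) -> no flip
Dir N: first cell '.' (not opp) -> no flip
Dir NE: edge -> no flip
Dir W: opp run (4,4) capped by W -> flip
Dir E: edge -> no flip
Dir SW: first cell '.' (not opp) -> no flip
Dir S: opp run (5,5), next=edge -> no flip
Dir SE: edge -> no flip

Answer: (4,4)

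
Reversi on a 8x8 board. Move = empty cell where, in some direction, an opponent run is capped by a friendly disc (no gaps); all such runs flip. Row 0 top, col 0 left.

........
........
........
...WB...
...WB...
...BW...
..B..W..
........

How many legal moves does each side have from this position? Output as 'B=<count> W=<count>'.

-- B to move --
(2,2): flips 1 -> legal
(2,3): flips 2 -> legal
(2,4): no bracket -> illegal
(3,2): flips 1 -> legal
(4,2): flips 1 -> legal
(4,5): no bracket -> illegal
(5,2): flips 1 -> legal
(5,5): flips 1 -> legal
(5,6): no bracket -> illegal
(6,3): no bracket -> illegal
(6,4): flips 1 -> legal
(6,6): no bracket -> illegal
(7,4): no bracket -> illegal
(7,5): no bracket -> illegal
(7,6): no bracket -> illegal
B mobility = 7
-- W to move --
(2,3): no bracket -> illegal
(2,4): flips 2 -> legal
(2,5): flips 1 -> legal
(3,5): flips 1 -> legal
(4,2): no bracket -> illegal
(4,5): flips 1 -> legal
(5,1): no bracket -> illegal
(5,2): flips 1 -> legal
(5,5): flips 1 -> legal
(6,1): no bracket -> illegal
(6,3): flips 1 -> legal
(6,4): no bracket -> illegal
(7,1): no bracket -> illegal
(7,2): no bracket -> illegal
(7,3): no bracket -> illegal
W mobility = 7

Answer: B=7 W=7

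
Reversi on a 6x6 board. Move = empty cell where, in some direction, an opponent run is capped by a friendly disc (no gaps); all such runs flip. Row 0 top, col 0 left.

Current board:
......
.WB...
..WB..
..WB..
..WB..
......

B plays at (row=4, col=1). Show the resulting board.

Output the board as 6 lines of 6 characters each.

Place B at (4,1); scan 8 dirs for brackets.
Dir NW: first cell '.' (not opp) -> no flip
Dir N: first cell '.' (not opp) -> no flip
Dir NE: opp run (3,2) capped by B -> flip
Dir W: first cell '.' (not opp) -> no flip
Dir E: opp run (4,2) capped by B -> flip
Dir SW: first cell '.' (not opp) -> no flip
Dir S: first cell '.' (not opp) -> no flip
Dir SE: first cell '.' (not opp) -> no flip
All flips: (3,2) (4,2)

Answer: ......
.WB...
..WB..
..BB..
.BBB..
......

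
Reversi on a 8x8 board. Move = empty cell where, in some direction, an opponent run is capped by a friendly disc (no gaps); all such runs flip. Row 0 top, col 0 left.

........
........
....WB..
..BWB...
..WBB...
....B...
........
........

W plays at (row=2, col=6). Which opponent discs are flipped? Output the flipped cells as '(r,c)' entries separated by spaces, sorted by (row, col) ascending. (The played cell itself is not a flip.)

Dir NW: first cell '.' (not opp) -> no flip
Dir N: first cell '.' (not opp) -> no flip
Dir NE: first cell '.' (not opp) -> no flip
Dir W: opp run (2,5) capped by W -> flip
Dir E: first cell '.' (not opp) -> no flip
Dir SW: first cell '.' (not opp) -> no flip
Dir S: first cell '.' (not opp) -> no flip
Dir SE: first cell '.' (not opp) -> no flip

Answer: (2,5)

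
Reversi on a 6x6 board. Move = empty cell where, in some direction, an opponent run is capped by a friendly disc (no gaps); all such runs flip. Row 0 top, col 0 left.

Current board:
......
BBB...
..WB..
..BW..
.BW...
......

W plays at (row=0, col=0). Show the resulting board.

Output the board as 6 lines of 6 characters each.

Answer: W.....
BWB...
..WB..
..BW..
.BW...
......

Derivation:
Place W at (0,0); scan 8 dirs for brackets.
Dir NW: edge -> no flip
Dir N: edge -> no flip
Dir NE: edge -> no flip
Dir W: edge -> no flip
Dir E: first cell '.' (not opp) -> no flip
Dir SW: edge -> no flip
Dir S: opp run (1,0), next='.' -> no flip
Dir SE: opp run (1,1) capped by W -> flip
All flips: (1,1)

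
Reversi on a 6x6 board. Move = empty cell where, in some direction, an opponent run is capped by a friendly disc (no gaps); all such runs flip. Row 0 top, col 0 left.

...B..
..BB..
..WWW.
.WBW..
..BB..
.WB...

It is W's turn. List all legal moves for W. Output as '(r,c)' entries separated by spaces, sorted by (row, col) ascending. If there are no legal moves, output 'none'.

(0,1): flips 1 -> legal
(0,2): flips 2 -> legal
(0,4): flips 1 -> legal
(1,1): no bracket -> illegal
(1,4): no bracket -> illegal
(2,1): no bracket -> illegal
(3,4): no bracket -> illegal
(4,1): flips 1 -> legal
(4,4): no bracket -> illegal
(5,3): flips 3 -> legal
(5,4): no bracket -> illegal

Answer: (0,1) (0,2) (0,4) (4,1) (5,3)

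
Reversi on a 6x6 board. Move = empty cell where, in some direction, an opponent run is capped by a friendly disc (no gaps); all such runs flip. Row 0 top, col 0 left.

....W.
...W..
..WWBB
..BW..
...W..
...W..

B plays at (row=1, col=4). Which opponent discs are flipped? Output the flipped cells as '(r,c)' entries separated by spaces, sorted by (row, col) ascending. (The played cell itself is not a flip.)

Answer: (2,3)

Derivation:
Dir NW: first cell '.' (not opp) -> no flip
Dir N: opp run (0,4), next=edge -> no flip
Dir NE: first cell '.' (not opp) -> no flip
Dir W: opp run (1,3), next='.' -> no flip
Dir E: first cell '.' (not opp) -> no flip
Dir SW: opp run (2,3) capped by B -> flip
Dir S: first cell 'B' (not opp) -> no flip
Dir SE: first cell 'B' (not opp) -> no flip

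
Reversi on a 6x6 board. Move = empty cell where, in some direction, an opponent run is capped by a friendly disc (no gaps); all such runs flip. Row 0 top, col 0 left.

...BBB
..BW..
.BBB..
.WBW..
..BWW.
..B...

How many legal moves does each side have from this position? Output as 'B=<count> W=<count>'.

Answer: B=11 W=5

Derivation:
-- B to move --
(0,2): no bracket -> illegal
(1,4): flips 1 -> legal
(2,0): flips 1 -> legal
(2,4): flips 1 -> legal
(3,0): flips 1 -> legal
(3,4): flips 2 -> legal
(3,5): no bracket -> illegal
(4,0): flips 1 -> legal
(4,1): flips 1 -> legal
(4,5): flips 2 -> legal
(5,3): flips 2 -> legal
(5,4): flips 1 -> legal
(5,5): flips 2 -> legal
B mobility = 11
-- W to move --
(0,1): no bracket -> illegal
(0,2): no bracket -> illegal
(1,0): flips 2 -> legal
(1,1): flips 3 -> legal
(1,4): no bracket -> illegal
(1,5): no bracket -> illegal
(2,0): no bracket -> illegal
(2,4): no bracket -> illegal
(3,0): no bracket -> illegal
(3,4): no bracket -> illegal
(4,1): flips 1 -> legal
(5,1): flips 1 -> legal
(5,3): flips 1 -> legal
W mobility = 5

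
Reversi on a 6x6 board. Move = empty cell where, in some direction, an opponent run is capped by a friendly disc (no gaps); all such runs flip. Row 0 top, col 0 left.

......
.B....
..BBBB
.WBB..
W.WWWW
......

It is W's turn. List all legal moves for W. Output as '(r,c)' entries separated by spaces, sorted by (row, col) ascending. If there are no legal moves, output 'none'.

(0,0): flips 3 -> legal
(0,1): no bracket -> illegal
(0,2): no bracket -> illegal
(1,0): no bracket -> illegal
(1,2): flips 2 -> legal
(1,3): flips 3 -> legal
(1,4): no bracket -> illegal
(1,5): flips 2 -> legal
(2,0): no bracket -> illegal
(2,1): flips 1 -> legal
(3,4): flips 2 -> legal
(3,5): no bracket -> illegal
(4,1): no bracket -> illegal

Answer: (0,0) (1,2) (1,3) (1,5) (2,1) (3,4)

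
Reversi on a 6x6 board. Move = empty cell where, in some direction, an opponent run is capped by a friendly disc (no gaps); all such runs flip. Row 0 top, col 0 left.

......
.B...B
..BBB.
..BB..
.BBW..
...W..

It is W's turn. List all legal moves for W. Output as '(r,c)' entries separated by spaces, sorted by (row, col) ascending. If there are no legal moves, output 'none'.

Answer: (1,3) (2,1) (3,1) (4,0)

Derivation:
(0,0): no bracket -> illegal
(0,1): no bracket -> illegal
(0,2): no bracket -> illegal
(0,4): no bracket -> illegal
(0,5): no bracket -> illegal
(1,0): no bracket -> illegal
(1,2): no bracket -> illegal
(1,3): flips 2 -> legal
(1,4): no bracket -> illegal
(2,0): no bracket -> illegal
(2,1): flips 1 -> legal
(2,5): no bracket -> illegal
(3,0): no bracket -> illegal
(3,1): flips 1 -> legal
(3,4): no bracket -> illegal
(3,5): no bracket -> illegal
(4,0): flips 2 -> legal
(4,4): no bracket -> illegal
(5,0): no bracket -> illegal
(5,1): no bracket -> illegal
(5,2): no bracket -> illegal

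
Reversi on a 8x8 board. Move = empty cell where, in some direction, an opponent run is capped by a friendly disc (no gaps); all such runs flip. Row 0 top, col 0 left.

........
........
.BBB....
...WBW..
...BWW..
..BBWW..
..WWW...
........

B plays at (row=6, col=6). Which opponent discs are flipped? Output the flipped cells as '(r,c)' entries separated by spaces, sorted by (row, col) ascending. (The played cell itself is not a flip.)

Dir NW: opp run (5,5) (4,4) (3,3) capped by B -> flip
Dir N: first cell '.' (not opp) -> no flip
Dir NE: first cell '.' (not opp) -> no flip
Dir W: first cell '.' (not opp) -> no flip
Dir E: first cell '.' (not opp) -> no flip
Dir SW: first cell '.' (not opp) -> no flip
Dir S: first cell '.' (not opp) -> no flip
Dir SE: first cell '.' (not opp) -> no flip

Answer: (3,3) (4,4) (5,5)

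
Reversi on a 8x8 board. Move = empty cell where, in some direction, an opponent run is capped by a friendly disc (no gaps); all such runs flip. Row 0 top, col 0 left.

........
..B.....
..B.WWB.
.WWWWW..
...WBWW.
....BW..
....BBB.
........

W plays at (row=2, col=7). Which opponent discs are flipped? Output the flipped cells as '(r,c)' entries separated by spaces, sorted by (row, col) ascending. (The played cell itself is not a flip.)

Dir NW: first cell '.' (not opp) -> no flip
Dir N: first cell '.' (not opp) -> no flip
Dir NE: edge -> no flip
Dir W: opp run (2,6) capped by W -> flip
Dir E: edge -> no flip
Dir SW: first cell '.' (not opp) -> no flip
Dir S: first cell '.' (not opp) -> no flip
Dir SE: edge -> no flip

Answer: (2,6)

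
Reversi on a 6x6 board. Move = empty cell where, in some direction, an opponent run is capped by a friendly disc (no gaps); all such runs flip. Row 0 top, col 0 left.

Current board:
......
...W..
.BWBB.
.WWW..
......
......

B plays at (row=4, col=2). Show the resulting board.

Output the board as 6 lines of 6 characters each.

Answer: ......
...W..
.BWBB.
.WWB..
..B...
......

Derivation:
Place B at (4,2); scan 8 dirs for brackets.
Dir NW: opp run (3,1), next='.' -> no flip
Dir N: opp run (3,2) (2,2), next='.' -> no flip
Dir NE: opp run (3,3) capped by B -> flip
Dir W: first cell '.' (not opp) -> no flip
Dir E: first cell '.' (not opp) -> no flip
Dir SW: first cell '.' (not opp) -> no flip
Dir S: first cell '.' (not opp) -> no flip
Dir SE: first cell '.' (not opp) -> no flip
All flips: (3,3)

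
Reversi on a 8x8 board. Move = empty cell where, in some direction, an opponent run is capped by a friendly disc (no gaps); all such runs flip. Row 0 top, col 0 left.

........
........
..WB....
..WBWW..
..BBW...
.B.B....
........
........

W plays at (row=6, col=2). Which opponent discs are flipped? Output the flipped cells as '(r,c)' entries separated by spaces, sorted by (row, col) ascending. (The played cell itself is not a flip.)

Answer: (5,3)

Derivation:
Dir NW: opp run (5,1), next='.' -> no flip
Dir N: first cell '.' (not opp) -> no flip
Dir NE: opp run (5,3) capped by W -> flip
Dir W: first cell '.' (not opp) -> no flip
Dir E: first cell '.' (not opp) -> no flip
Dir SW: first cell '.' (not opp) -> no flip
Dir S: first cell '.' (not opp) -> no flip
Dir SE: first cell '.' (not opp) -> no flip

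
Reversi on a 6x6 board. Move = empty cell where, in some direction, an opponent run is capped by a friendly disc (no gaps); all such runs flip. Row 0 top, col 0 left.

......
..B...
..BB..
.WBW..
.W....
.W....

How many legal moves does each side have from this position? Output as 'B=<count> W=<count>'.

-- B to move --
(2,0): no bracket -> illegal
(2,1): no bracket -> illegal
(2,4): no bracket -> illegal
(3,0): flips 1 -> legal
(3,4): flips 1 -> legal
(4,0): flips 1 -> legal
(4,2): no bracket -> illegal
(4,3): flips 1 -> legal
(4,4): flips 1 -> legal
(5,0): flips 1 -> legal
(5,2): no bracket -> illegal
B mobility = 6
-- W to move --
(0,1): no bracket -> illegal
(0,2): no bracket -> illegal
(0,3): no bracket -> illegal
(1,1): flips 1 -> legal
(1,3): flips 2 -> legal
(1,4): flips 2 -> legal
(2,1): no bracket -> illegal
(2,4): no bracket -> illegal
(3,4): no bracket -> illegal
(4,2): no bracket -> illegal
(4,3): no bracket -> illegal
W mobility = 3

Answer: B=6 W=3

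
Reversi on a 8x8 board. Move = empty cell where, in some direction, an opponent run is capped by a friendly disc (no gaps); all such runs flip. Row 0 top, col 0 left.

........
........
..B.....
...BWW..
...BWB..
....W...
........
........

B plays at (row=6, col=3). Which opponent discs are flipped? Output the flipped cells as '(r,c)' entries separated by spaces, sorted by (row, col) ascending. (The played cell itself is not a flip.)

Dir NW: first cell '.' (not opp) -> no flip
Dir N: first cell '.' (not opp) -> no flip
Dir NE: opp run (5,4) capped by B -> flip
Dir W: first cell '.' (not opp) -> no flip
Dir E: first cell '.' (not opp) -> no flip
Dir SW: first cell '.' (not opp) -> no flip
Dir S: first cell '.' (not opp) -> no flip
Dir SE: first cell '.' (not opp) -> no flip

Answer: (5,4)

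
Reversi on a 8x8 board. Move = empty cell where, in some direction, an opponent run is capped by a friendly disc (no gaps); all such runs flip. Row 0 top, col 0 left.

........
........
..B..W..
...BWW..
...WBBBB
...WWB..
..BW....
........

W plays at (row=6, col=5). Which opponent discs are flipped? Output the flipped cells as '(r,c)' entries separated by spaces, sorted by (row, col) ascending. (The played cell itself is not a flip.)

Dir NW: first cell 'W' (not opp) -> no flip
Dir N: opp run (5,5) (4,5) capped by W -> flip
Dir NE: first cell '.' (not opp) -> no flip
Dir W: first cell '.' (not opp) -> no flip
Dir E: first cell '.' (not opp) -> no flip
Dir SW: first cell '.' (not opp) -> no flip
Dir S: first cell '.' (not opp) -> no flip
Dir SE: first cell '.' (not opp) -> no flip

Answer: (4,5) (5,5)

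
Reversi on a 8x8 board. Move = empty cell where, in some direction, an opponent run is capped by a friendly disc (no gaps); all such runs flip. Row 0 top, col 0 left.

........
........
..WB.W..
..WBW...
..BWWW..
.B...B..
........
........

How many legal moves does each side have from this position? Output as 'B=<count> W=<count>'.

-- B to move --
(1,1): flips 1 -> legal
(1,2): flips 2 -> legal
(1,3): no bracket -> illegal
(1,4): no bracket -> illegal
(1,5): no bracket -> illegal
(1,6): no bracket -> illegal
(2,1): flips 1 -> legal
(2,4): no bracket -> illegal
(2,6): no bracket -> illegal
(3,1): flips 1 -> legal
(3,5): flips 2 -> legal
(3,6): no bracket -> illegal
(4,1): flips 1 -> legal
(4,6): flips 3 -> legal
(5,2): no bracket -> illegal
(5,3): flips 1 -> legal
(5,4): no bracket -> illegal
(5,6): flips 2 -> legal
B mobility = 9
-- W to move --
(1,2): flips 1 -> legal
(1,3): flips 2 -> legal
(1,4): flips 1 -> legal
(2,4): flips 1 -> legal
(3,1): no bracket -> illegal
(4,0): no bracket -> illegal
(4,1): flips 1 -> legal
(4,6): no bracket -> illegal
(5,0): no bracket -> illegal
(5,2): flips 1 -> legal
(5,3): no bracket -> illegal
(5,4): no bracket -> illegal
(5,6): no bracket -> illegal
(6,0): no bracket -> illegal
(6,1): no bracket -> illegal
(6,2): no bracket -> illegal
(6,4): no bracket -> illegal
(6,5): flips 1 -> legal
(6,6): flips 1 -> legal
W mobility = 8

Answer: B=9 W=8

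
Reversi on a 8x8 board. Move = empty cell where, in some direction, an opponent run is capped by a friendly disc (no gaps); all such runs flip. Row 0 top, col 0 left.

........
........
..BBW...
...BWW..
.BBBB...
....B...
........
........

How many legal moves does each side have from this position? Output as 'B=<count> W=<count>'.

-- B to move --
(1,3): no bracket -> illegal
(1,4): flips 2 -> legal
(1,5): flips 1 -> legal
(2,5): flips 2 -> legal
(2,6): flips 1 -> legal
(3,6): flips 2 -> legal
(4,5): flips 1 -> legal
(4,6): no bracket -> illegal
B mobility = 6
-- W to move --
(1,1): no bracket -> illegal
(1,2): flips 1 -> legal
(1,3): no bracket -> illegal
(1,4): no bracket -> illegal
(2,1): flips 2 -> legal
(3,0): no bracket -> illegal
(3,1): no bracket -> illegal
(3,2): flips 1 -> legal
(4,0): no bracket -> illegal
(4,5): no bracket -> illegal
(5,0): no bracket -> illegal
(5,1): flips 2 -> legal
(5,2): flips 1 -> legal
(5,3): flips 1 -> legal
(5,5): no bracket -> illegal
(6,3): no bracket -> illegal
(6,4): flips 2 -> legal
(6,5): no bracket -> illegal
W mobility = 7

Answer: B=6 W=7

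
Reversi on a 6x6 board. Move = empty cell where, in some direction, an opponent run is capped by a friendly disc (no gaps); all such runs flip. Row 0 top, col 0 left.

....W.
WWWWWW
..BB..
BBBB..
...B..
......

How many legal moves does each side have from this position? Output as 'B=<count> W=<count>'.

Answer: B=5 W=6

Derivation:
-- B to move --
(0,0): flips 1 -> legal
(0,1): flips 1 -> legal
(0,2): flips 1 -> legal
(0,3): flips 1 -> legal
(0,5): flips 1 -> legal
(2,0): no bracket -> illegal
(2,1): no bracket -> illegal
(2,4): no bracket -> illegal
(2,5): no bracket -> illegal
B mobility = 5
-- W to move --
(2,0): no bracket -> illegal
(2,1): no bracket -> illegal
(2,4): no bracket -> illegal
(3,4): flips 1 -> legal
(4,0): flips 2 -> legal
(4,1): flips 2 -> legal
(4,2): flips 2 -> legal
(4,4): flips 2 -> legal
(5,2): no bracket -> illegal
(5,3): flips 3 -> legal
(5,4): no bracket -> illegal
W mobility = 6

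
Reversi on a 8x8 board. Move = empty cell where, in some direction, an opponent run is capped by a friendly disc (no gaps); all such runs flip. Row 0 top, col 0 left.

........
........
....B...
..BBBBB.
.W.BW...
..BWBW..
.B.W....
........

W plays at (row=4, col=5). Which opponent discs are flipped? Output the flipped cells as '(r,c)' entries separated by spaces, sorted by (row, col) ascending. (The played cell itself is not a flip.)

Dir NW: opp run (3,4), next='.' -> no flip
Dir N: opp run (3,5), next='.' -> no flip
Dir NE: opp run (3,6), next='.' -> no flip
Dir W: first cell 'W' (not opp) -> no flip
Dir E: first cell '.' (not opp) -> no flip
Dir SW: opp run (5,4) capped by W -> flip
Dir S: first cell 'W' (not opp) -> no flip
Dir SE: first cell '.' (not opp) -> no flip

Answer: (5,4)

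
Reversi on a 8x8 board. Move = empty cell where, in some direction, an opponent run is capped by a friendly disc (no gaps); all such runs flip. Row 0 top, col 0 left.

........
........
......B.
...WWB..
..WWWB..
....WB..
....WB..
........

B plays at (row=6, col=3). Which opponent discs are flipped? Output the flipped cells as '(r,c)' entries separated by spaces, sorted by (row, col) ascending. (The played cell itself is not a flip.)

Answer: (5,4) (6,4)

Derivation:
Dir NW: first cell '.' (not opp) -> no flip
Dir N: first cell '.' (not opp) -> no flip
Dir NE: opp run (5,4) capped by B -> flip
Dir W: first cell '.' (not opp) -> no flip
Dir E: opp run (6,4) capped by B -> flip
Dir SW: first cell '.' (not opp) -> no flip
Dir S: first cell '.' (not opp) -> no flip
Dir SE: first cell '.' (not opp) -> no flip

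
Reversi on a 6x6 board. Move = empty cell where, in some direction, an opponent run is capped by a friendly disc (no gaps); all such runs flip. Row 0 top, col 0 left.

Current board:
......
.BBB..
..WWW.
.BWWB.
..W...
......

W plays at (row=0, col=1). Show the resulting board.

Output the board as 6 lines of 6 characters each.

Answer: .W....
.BWB..
..WWW.
.BWWB.
..W...
......

Derivation:
Place W at (0,1); scan 8 dirs for brackets.
Dir NW: edge -> no flip
Dir N: edge -> no flip
Dir NE: edge -> no flip
Dir W: first cell '.' (not opp) -> no flip
Dir E: first cell '.' (not opp) -> no flip
Dir SW: first cell '.' (not opp) -> no flip
Dir S: opp run (1,1), next='.' -> no flip
Dir SE: opp run (1,2) capped by W -> flip
All flips: (1,2)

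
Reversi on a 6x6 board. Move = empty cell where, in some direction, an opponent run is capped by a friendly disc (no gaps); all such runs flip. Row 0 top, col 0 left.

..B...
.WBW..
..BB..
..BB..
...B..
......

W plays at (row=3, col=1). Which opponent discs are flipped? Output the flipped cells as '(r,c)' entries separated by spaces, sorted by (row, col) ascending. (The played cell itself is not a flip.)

Dir NW: first cell '.' (not opp) -> no flip
Dir N: first cell '.' (not opp) -> no flip
Dir NE: opp run (2,2) capped by W -> flip
Dir W: first cell '.' (not opp) -> no flip
Dir E: opp run (3,2) (3,3), next='.' -> no flip
Dir SW: first cell '.' (not opp) -> no flip
Dir S: first cell '.' (not opp) -> no flip
Dir SE: first cell '.' (not opp) -> no flip

Answer: (2,2)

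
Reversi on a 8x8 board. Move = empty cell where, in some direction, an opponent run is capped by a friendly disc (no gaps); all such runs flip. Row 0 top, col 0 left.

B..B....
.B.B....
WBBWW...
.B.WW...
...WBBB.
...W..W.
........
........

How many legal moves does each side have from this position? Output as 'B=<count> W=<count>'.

Answer: B=9 W=7

Derivation:
-- B to move --
(1,0): no bracket -> illegal
(1,2): flips 2 -> legal
(1,4): flips 2 -> legal
(1,5): no bracket -> illegal
(2,5): flips 2 -> legal
(3,0): no bracket -> illegal
(3,2): no bracket -> illegal
(3,5): flips 1 -> legal
(4,2): flips 1 -> legal
(4,7): no bracket -> illegal
(5,2): no bracket -> illegal
(5,4): no bracket -> illegal
(5,5): no bracket -> illegal
(5,7): no bracket -> illegal
(6,2): flips 1 -> legal
(6,3): flips 4 -> legal
(6,4): no bracket -> illegal
(6,5): no bracket -> illegal
(6,6): flips 1 -> legal
(6,7): flips 1 -> legal
B mobility = 9
-- W to move --
(0,1): no bracket -> illegal
(0,2): flips 2 -> legal
(0,4): no bracket -> illegal
(1,0): no bracket -> illegal
(1,2): no bracket -> illegal
(1,4): no bracket -> illegal
(3,0): no bracket -> illegal
(3,2): no bracket -> illegal
(3,5): flips 1 -> legal
(3,6): flips 1 -> legal
(3,7): no bracket -> illegal
(4,0): no bracket -> illegal
(4,1): no bracket -> illegal
(4,2): flips 1 -> legal
(4,7): flips 3 -> legal
(5,4): flips 1 -> legal
(5,5): flips 1 -> legal
(5,7): no bracket -> illegal
W mobility = 7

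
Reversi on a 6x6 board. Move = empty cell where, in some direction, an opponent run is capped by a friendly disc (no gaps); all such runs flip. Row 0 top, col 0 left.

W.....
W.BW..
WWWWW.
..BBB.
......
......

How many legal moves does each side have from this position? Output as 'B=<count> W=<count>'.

Answer: B=5 W=9

Derivation:
-- B to move --
(0,1): no bracket -> illegal
(0,2): no bracket -> illegal
(0,3): flips 2 -> legal
(0,4): no bracket -> illegal
(1,1): flips 1 -> legal
(1,4): flips 3 -> legal
(1,5): flips 1 -> legal
(2,5): no bracket -> illegal
(3,0): flips 1 -> legal
(3,1): no bracket -> illegal
(3,5): no bracket -> illegal
B mobility = 5
-- W to move --
(0,1): flips 1 -> legal
(0,2): flips 1 -> legal
(0,3): flips 1 -> legal
(1,1): flips 1 -> legal
(2,5): no bracket -> illegal
(3,1): no bracket -> illegal
(3,5): no bracket -> illegal
(4,1): flips 1 -> legal
(4,2): flips 2 -> legal
(4,3): flips 2 -> legal
(4,4): flips 2 -> legal
(4,5): flips 1 -> legal
W mobility = 9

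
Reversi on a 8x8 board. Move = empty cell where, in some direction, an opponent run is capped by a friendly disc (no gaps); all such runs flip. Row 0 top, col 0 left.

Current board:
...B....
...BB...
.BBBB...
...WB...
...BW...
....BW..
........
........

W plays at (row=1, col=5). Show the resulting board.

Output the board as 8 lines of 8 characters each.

Answer: ...B....
...BBW..
.BBBW...
...WB...
...BW...
....BW..
........
........

Derivation:
Place W at (1,5); scan 8 dirs for brackets.
Dir NW: first cell '.' (not opp) -> no flip
Dir N: first cell '.' (not opp) -> no flip
Dir NE: first cell '.' (not opp) -> no flip
Dir W: opp run (1,4) (1,3), next='.' -> no flip
Dir E: first cell '.' (not opp) -> no flip
Dir SW: opp run (2,4) capped by W -> flip
Dir S: first cell '.' (not opp) -> no flip
Dir SE: first cell '.' (not opp) -> no flip
All flips: (2,4)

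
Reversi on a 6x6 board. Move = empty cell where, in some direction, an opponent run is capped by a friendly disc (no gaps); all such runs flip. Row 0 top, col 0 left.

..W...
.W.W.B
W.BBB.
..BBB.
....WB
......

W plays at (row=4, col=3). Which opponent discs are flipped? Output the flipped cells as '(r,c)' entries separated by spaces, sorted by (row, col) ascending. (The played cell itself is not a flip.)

Dir NW: opp run (3,2), next='.' -> no flip
Dir N: opp run (3,3) (2,3) capped by W -> flip
Dir NE: opp run (3,4), next='.' -> no flip
Dir W: first cell '.' (not opp) -> no flip
Dir E: first cell 'W' (not opp) -> no flip
Dir SW: first cell '.' (not opp) -> no flip
Dir S: first cell '.' (not opp) -> no flip
Dir SE: first cell '.' (not opp) -> no flip

Answer: (2,3) (3,3)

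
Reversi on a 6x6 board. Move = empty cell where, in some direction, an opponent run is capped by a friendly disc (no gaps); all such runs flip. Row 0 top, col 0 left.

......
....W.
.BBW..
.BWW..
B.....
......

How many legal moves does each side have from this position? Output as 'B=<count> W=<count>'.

Answer: B=5 W=5

Derivation:
-- B to move --
(0,3): no bracket -> illegal
(0,4): no bracket -> illegal
(0,5): no bracket -> illegal
(1,2): no bracket -> illegal
(1,3): no bracket -> illegal
(1,5): no bracket -> illegal
(2,4): flips 1 -> legal
(2,5): no bracket -> illegal
(3,4): flips 2 -> legal
(4,1): no bracket -> illegal
(4,2): flips 1 -> legal
(4,3): flips 1 -> legal
(4,4): flips 1 -> legal
B mobility = 5
-- W to move --
(1,0): flips 1 -> legal
(1,1): flips 1 -> legal
(1,2): flips 1 -> legal
(1,3): no bracket -> illegal
(2,0): flips 2 -> legal
(3,0): flips 1 -> legal
(4,1): no bracket -> illegal
(4,2): no bracket -> illegal
(5,0): no bracket -> illegal
(5,1): no bracket -> illegal
W mobility = 5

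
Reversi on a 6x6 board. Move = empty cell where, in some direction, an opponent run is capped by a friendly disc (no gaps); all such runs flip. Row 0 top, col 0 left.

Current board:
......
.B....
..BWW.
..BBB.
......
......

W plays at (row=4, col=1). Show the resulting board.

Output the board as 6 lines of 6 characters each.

Place W at (4,1); scan 8 dirs for brackets.
Dir NW: first cell '.' (not opp) -> no flip
Dir N: first cell '.' (not opp) -> no flip
Dir NE: opp run (3,2) capped by W -> flip
Dir W: first cell '.' (not opp) -> no flip
Dir E: first cell '.' (not opp) -> no flip
Dir SW: first cell '.' (not opp) -> no flip
Dir S: first cell '.' (not opp) -> no flip
Dir SE: first cell '.' (not opp) -> no flip
All flips: (3,2)

Answer: ......
.B....
..BWW.
..WBB.
.W....
......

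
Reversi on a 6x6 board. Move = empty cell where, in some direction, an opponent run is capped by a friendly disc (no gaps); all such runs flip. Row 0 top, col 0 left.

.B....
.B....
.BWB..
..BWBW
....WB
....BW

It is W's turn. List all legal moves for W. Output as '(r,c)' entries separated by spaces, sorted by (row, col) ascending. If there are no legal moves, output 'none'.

(0,0): flips 1 -> legal
(0,2): no bracket -> illegal
(1,0): no bracket -> illegal
(1,2): no bracket -> illegal
(1,3): flips 1 -> legal
(1,4): no bracket -> illegal
(2,0): flips 1 -> legal
(2,4): flips 2 -> legal
(2,5): no bracket -> illegal
(3,0): no bracket -> illegal
(3,1): flips 1 -> legal
(4,1): no bracket -> illegal
(4,2): flips 1 -> legal
(4,3): no bracket -> illegal
(5,3): flips 1 -> legal

Answer: (0,0) (1,3) (2,0) (2,4) (3,1) (4,2) (5,3)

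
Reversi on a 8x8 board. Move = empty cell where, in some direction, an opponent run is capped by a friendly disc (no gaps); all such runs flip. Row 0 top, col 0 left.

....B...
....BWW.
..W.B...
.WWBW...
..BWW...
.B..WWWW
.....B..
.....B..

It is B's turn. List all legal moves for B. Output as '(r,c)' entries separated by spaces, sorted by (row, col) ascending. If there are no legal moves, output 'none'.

Answer: (0,6) (1,1) (1,2) (1,7) (2,0) (2,1) (2,6) (3,0) (3,5) (4,5) (4,7) (5,3) (6,4) (6,6)

Derivation:
(0,5): no bracket -> illegal
(0,6): flips 1 -> legal
(0,7): no bracket -> illegal
(1,1): flips 1 -> legal
(1,2): flips 2 -> legal
(1,3): no bracket -> illegal
(1,7): flips 2 -> legal
(2,0): flips 1 -> legal
(2,1): flips 3 -> legal
(2,3): no bracket -> illegal
(2,5): no bracket -> illegal
(2,6): flips 1 -> legal
(2,7): no bracket -> illegal
(3,0): flips 2 -> legal
(3,5): flips 1 -> legal
(4,0): no bracket -> illegal
(4,1): no bracket -> illegal
(4,5): flips 3 -> legal
(4,6): no bracket -> illegal
(4,7): flips 1 -> legal
(5,2): no bracket -> illegal
(5,3): flips 1 -> legal
(6,3): no bracket -> illegal
(6,4): flips 3 -> legal
(6,6): flips 2 -> legal
(6,7): no bracket -> illegal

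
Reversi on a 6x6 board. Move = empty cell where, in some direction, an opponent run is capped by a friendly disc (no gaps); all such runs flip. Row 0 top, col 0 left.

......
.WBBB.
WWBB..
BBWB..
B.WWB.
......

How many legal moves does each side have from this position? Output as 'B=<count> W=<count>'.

-- B to move --
(0,0): flips 1 -> legal
(0,1): flips 2 -> legal
(0,2): no bracket -> illegal
(1,0): flips 2 -> legal
(3,4): no bracket -> illegal
(4,1): flips 3 -> legal
(5,1): flips 1 -> legal
(5,2): flips 2 -> legal
(5,3): flips 2 -> legal
(5,4): no bracket -> illegal
B mobility = 7
-- W to move --
(0,1): no bracket -> illegal
(0,2): flips 2 -> legal
(0,3): flips 4 -> legal
(0,4): no bracket -> illegal
(0,5): flips 2 -> legal
(1,5): flips 3 -> legal
(2,4): flips 3 -> legal
(2,5): no bracket -> illegal
(3,4): flips 1 -> legal
(3,5): no bracket -> illegal
(4,1): flips 1 -> legal
(4,5): flips 1 -> legal
(5,0): flips 2 -> legal
(5,1): no bracket -> illegal
(5,3): no bracket -> illegal
(5,4): no bracket -> illegal
(5,5): flips 3 -> legal
W mobility = 10

Answer: B=7 W=10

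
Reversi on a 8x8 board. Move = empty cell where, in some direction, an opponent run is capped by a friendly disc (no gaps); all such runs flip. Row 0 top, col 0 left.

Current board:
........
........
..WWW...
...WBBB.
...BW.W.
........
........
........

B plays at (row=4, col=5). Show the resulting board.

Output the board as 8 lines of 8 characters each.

Answer: ........
........
..WWW...
...WBBB.
...BBBW.
........
........
........

Derivation:
Place B at (4,5); scan 8 dirs for brackets.
Dir NW: first cell 'B' (not opp) -> no flip
Dir N: first cell 'B' (not opp) -> no flip
Dir NE: first cell 'B' (not opp) -> no flip
Dir W: opp run (4,4) capped by B -> flip
Dir E: opp run (4,6), next='.' -> no flip
Dir SW: first cell '.' (not opp) -> no flip
Dir S: first cell '.' (not opp) -> no flip
Dir SE: first cell '.' (not opp) -> no flip
All flips: (4,4)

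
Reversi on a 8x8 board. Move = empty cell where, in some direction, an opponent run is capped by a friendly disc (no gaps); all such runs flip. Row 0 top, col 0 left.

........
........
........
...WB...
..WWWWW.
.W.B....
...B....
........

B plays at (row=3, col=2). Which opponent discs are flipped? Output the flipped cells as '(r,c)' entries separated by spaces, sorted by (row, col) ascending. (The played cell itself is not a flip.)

Dir NW: first cell '.' (not opp) -> no flip
Dir N: first cell '.' (not opp) -> no flip
Dir NE: first cell '.' (not opp) -> no flip
Dir W: first cell '.' (not opp) -> no flip
Dir E: opp run (3,3) capped by B -> flip
Dir SW: first cell '.' (not opp) -> no flip
Dir S: opp run (4,2), next='.' -> no flip
Dir SE: opp run (4,3), next='.' -> no flip

Answer: (3,3)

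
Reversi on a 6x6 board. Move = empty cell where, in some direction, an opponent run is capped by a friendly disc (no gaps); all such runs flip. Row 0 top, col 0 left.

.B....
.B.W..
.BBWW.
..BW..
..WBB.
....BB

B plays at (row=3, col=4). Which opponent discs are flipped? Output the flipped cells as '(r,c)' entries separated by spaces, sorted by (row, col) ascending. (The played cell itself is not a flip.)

Dir NW: opp run (2,3), next='.' -> no flip
Dir N: opp run (2,4), next='.' -> no flip
Dir NE: first cell '.' (not opp) -> no flip
Dir W: opp run (3,3) capped by B -> flip
Dir E: first cell '.' (not opp) -> no flip
Dir SW: first cell 'B' (not opp) -> no flip
Dir S: first cell 'B' (not opp) -> no flip
Dir SE: first cell '.' (not opp) -> no flip

Answer: (3,3)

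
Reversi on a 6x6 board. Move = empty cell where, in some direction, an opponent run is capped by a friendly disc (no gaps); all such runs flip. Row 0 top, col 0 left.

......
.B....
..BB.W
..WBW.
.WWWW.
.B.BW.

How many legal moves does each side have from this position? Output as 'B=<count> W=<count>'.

-- B to move --
(1,4): no bracket -> illegal
(1,5): no bracket -> illegal
(2,1): no bracket -> illegal
(2,4): no bracket -> illegal
(3,0): no bracket -> illegal
(3,1): flips 3 -> legal
(3,5): flips 2 -> legal
(4,0): no bracket -> illegal
(4,5): flips 1 -> legal
(5,0): flips 2 -> legal
(5,2): flips 2 -> legal
(5,5): flips 2 -> legal
B mobility = 6
-- W to move --
(0,0): flips 3 -> legal
(0,1): no bracket -> illegal
(0,2): no bracket -> illegal
(1,0): no bracket -> illegal
(1,2): flips 2 -> legal
(1,3): flips 2 -> legal
(1,4): flips 1 -> legal
(2,0): no bracket -> illegal
(2,1): no bracket -> illegal
(2,4): flips 1 -> legal
(3,1): no bracket -> illegal
(4,0): no bracket -> illegal
(5,0): no bracket -> illegal
(5,2): flips 1 -> legal
W mobility = 6

Answer: B=6 W=6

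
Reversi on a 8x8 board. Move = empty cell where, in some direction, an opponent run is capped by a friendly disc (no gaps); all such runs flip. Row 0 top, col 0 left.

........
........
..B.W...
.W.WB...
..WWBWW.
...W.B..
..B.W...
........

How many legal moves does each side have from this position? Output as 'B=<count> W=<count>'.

Answer: B=10 W=9

Derivation:
-- B to move --
(1,3): no bracket -> illegal
(1,4): flips 1 -> legal
(1,5): no bracket -> illegal
(2,0): no bracket -> illegal
(2,1): no bracket -> illegal
(2,3): no bracket -> illegal
(2,5): no bracket -> illegal
(3,0): no bracket -> illegal
(3,2): flips 1 -> legal
(3,5): flips 1 -> legal
(3,6): no bracket -> illegal
(3,7): flips 1 -> legal
(4,0): flips 1 -> legal
(4,1): flips 2 -> legal
(4,7): flips 2 -> legal
(5,1): no bracket -> illegal
(5,2): flips 1 -> legal
(5,4): no bracket -> illegal
(5,6): flips 1 -> legal
(5,7): no bracket -> illegal
(6,3): no bracket -> illegal
(6,5): no bracket -> illegal
(7,3): flips 1 -> legal
(7,4): no bracket -> illegal
(7,5): no bracket -> illegal
B mobility = 10
-- W to move --
(1,1): flips 1 -> legal
(1,2): no bracket -> illegal
(1,3): flips 1 -> legal
(2,1): no bracket -> illegal
(2,3): flips 1 -> legal
(2,5): flips 1 -> legal
(3,2): no bracket -> illegal
(3,5): flips 2 -> legal
(5,1): no bracket -> illegal
(5,2): no bracket -> illegal
(5,4): flips 2 -> legal
(5,6): no bracket -> illegal
(6,1): no bracket -> illegal
(6,3): no bracket -> illegal
(6,5): flips 1 -> legal
(6,6): flips 2 -> legal
(7,1): flips 1 -> legal
(7,2): no bracket -> illegal
(7,3): no bracket -> illegal
W mobility = 9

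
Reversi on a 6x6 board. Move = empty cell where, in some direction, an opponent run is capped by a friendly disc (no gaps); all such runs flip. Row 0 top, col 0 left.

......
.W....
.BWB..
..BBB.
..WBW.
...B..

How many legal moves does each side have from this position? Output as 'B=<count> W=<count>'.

-- B to move --
(0,0): flips 2 -> legal
(0,1): flips 1 -> legal
(0,2): no bracket -> illegal
(1,0): no bracket -> illegal
(1,2): flips 1 -> legal
(1,3): no bracket -> illegal
(2,0): no bracket -> illegal
(3,1): flips 1 -> legal
(3,5): flips 1 -> legal
(4,1): flips 1 -> legal
(4,5): flips 1 -> legal
(5,1): flips 1 -> legal
(5,2): flips 1 -> legal
(5,4): flips 1 -> legal
(5,5): flips 1 -> legal
B mobility = 11
-- W to move --
(1,0): no bracket -> illegal
(1,2): no bracket -> illegal
(1,3): no bracket -> illegal
(1,4): no bracket -> illegal
(2,0): flips 1 -> legal
(2,4): flips 3 -> legal
(2,5): no bracket -> illegal
(3,0): no bracket -> illegal
(3,1): flips 1 -> legal
(3,5): no bracket -> illegal
(4,1): no bracket -> illegal
(4,5): no bracket -> illegal
(5,2): no bracket -> illegal
(5,4): no bracket -> illegal
W mobility = 3

Answer: B=11 W=3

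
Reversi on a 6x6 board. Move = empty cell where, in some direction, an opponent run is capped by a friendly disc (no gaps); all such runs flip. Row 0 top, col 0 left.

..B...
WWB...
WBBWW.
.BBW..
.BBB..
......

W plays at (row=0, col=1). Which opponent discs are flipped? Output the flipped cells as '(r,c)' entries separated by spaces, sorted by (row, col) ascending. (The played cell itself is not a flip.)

Answer: (1,2)

Derivation:
Dir NW: edge -> no flip
Dir N: edge -> no flip
Dir NE: edge -> no flip
Dir W: first cell '.' (not opp) -> no flip
Dir E: opp run (0,2), next='.' -> no flip
Dir SW: first cell 'W' (not opp) -> no flip
Dir S: first cell 'W' (not opp) -> no flip
Dir SE: opp run (1,2) capped by W -> flip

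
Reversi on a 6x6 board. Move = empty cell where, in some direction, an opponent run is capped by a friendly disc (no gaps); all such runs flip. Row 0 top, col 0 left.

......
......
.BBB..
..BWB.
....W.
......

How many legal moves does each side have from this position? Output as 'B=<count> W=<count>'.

-- B to move --
(2,4): no bracket -> illegal
(3,5): no bracket -> illegal
(4,2): no bracket -> illegal
(4,3): flips 1 -> legal
(4,5): no bracket -> illegal
(5,3): no bracket -> illegal
(5,4): flips 1 -> legal
(5,5): flips 2 -> legal
B mobility = 3
-- W to move --
(1,0): no bracket -> illegal
(1,1): flips 1 -> legal
(1,2): no bracket -> illegal
(1,3): flips 1 -> legal
(1,4): no bracket -> illegal
(2,0): no bracket -> illegal
(2,4): flips 1 -> legal
(2,5): no bracket -> illegal
(3,0): no bracket -> illegal
(3,1): flips 1 -> legal
(3,5): flips 1 -> legal
(4,1): no bracket -> illegal
(4,2): no bracket -> illegal
(4,3): no bracket -> illegal
(4,5): no bracket -> illegal
W mobility = 5

Answer: B=3 W=5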